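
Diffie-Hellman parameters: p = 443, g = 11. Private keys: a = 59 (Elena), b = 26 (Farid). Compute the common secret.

Farid sends B = g^b mod p = 11^26 mod 443.
11^1 ≡ 11 (mod 443)
11^2 = (11^1)^2 ≡ 11^2 = 121 ≡ 121 (mod 443)
11^4 = (11^2)^2 ≡ 121^2 = 14641 ≡ 22 (mod 443)
11^8 = (11^4)^2 ≡ 22^2 = 484 ≡ 41 (mod 443)
11^16 = (11^8)^2 ≡ 41^2 = 1681 ≡ 352 (mod 443)
11^26 = 11^16 · 11^8 · 11^2 ≡ 352 · 41 · 121 ≡ 409 (mod 443).
So B = 409. Elena then computes K = B^a mod p = 409^59 mod 443.
409^1 ≡ 409 (mod 443)
409^2 = (409^1)^2 ≡ 409^2 = 167281 ≡ 270 (mod 443)
409^4 = (409^2)^2 ≡ 270^2 = 72900 ≡ 248 (mod 443)
409^8 = (409^4)^2 ≡ 248^2 = 61504 ≡ 370 (mod 443)
409^16 = (409^8)^2 ≡ 370^2 = 136900 ≡ 13 (mod 443)
409^32 = (409^16)^2 ≡ 13^2 = 169 ≡ 169 (mod 443)
409^59 = 409^32 · 409^16 · 409^8 · 409^2 · 409^1 ≡ 169 · 13 · 370 · 270 · 409 ≡ 370 (mod 443).

370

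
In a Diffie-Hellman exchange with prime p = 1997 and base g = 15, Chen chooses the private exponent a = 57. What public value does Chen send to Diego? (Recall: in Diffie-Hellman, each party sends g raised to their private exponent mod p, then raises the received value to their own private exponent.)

Public value = 15^57 mod 1997.
15^1 ≡ 15 (mod 1997)
15^2 = (15^1)^2 ≡ 15^2 = 225 ≡ 225 (mod 1997)
15^4 = (15^2)^2 ≡ 225^2 = 50625 ≡ 700 (mod 1997)
15^8 = (15^4)^2 ≡ 700^2 = 490000 ≡ 735 (mod 1997)
15^16 = (15^8)^2 ≡ 735^2 = 540225 ≡ 1035 (mod 1997)
15^32 = (15^16)^2 ≡ 1035^2 = 1071225 ≡ 833 (mod 1997)
15^57 = 15^32 · 15^16 · 15^8 · 15^1 ≡ 833 · 1035 · 735 · 15 ≡ 182 (mod 1997).

182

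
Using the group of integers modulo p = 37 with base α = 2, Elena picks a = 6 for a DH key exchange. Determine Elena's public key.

27

Public value = 2^6 (mod 37).
2^1 ≡ 2 (mod 37)
2^2 = (2^1)^2 ≡ 2^2 = 4 ≡ 4 (mod 37)
2^4 = (2^2)^2 ≡ 4^2 = 16 ≡ 16 (mod 37)
2^6 = 2^4 · 2^2 ≡ 16 · 4 ≡ 27 (mod 37).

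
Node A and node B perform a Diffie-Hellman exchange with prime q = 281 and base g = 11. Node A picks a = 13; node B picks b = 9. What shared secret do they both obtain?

Node A sends A = g^a mod q = 11^13 mod 281.
11^1 ≡ 11 (mod 281)
11^2 = (11^1)^2 ≡ 11^2 = 121 ≡ 121 (mod 281)
11^4 = (11^2)^2 ≡ 121^2 = 14641 ≡ 29 (mod 281)
11^8 = (11^4)^2 ≡ 29^2 = 841 ≡ 279 (mod 281)
11^13 = 11^8 · 11^4 · 11^1 ≡ 279 · 29 · 11 ≡ 205 (mod 281).
So A = 205. Node B then computes K = A^b mod q = 205^9 mod 281.
205^1 ≡ 205 (mod 281)
205^2 = (205^1)^2 ≡ 205^2 = 42025 ≡ 156 (mod 281)
205^4 = (205^2)^2 ≡ 156^2 = 24336 ≡ 170 (mod 281)
205^8 = (205^4)^2 ≡ 170^2 = 28900 ≡ 238 (mod 281)
205^9 = 205^8 · 205^1 ≡ 238 · 205 ≡ 177 (mod 281).

177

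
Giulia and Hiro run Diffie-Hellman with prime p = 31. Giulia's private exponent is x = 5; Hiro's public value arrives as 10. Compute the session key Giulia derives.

25

Shared key K = 10^5 mod 31.
10^1 ≡ 10 (mod 31)
10^2 = (10^1)^2 ≡ 10^2 = 100 ≡ 7 (mod 31)
10^4 = (10^2)^2 ≡ 7^2 = 49 ≡ 18 (mod 31)
10^5 = 10^4 · 10^1 ≡ 18 · 10 ≡ 25 (mod 31).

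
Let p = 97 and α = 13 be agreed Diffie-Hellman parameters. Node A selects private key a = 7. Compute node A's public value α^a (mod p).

Public value = 13^7 (mod 97).
13^1 ≡ 13 (mod 97)
13^2 = (13^1)^2 ≡ 13^2 = 169 ≡ 72 (mod 97)
13^4 = (13^2)^2 ≡ 72^2 = 5184 ≡ 43 (mod 97)
13^7 = 13^4 · 13^2 · 13^1 ≡ 43 · 72 · 13 ≡ 90 (mod 97).

90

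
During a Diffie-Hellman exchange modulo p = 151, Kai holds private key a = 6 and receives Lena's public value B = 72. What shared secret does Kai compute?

123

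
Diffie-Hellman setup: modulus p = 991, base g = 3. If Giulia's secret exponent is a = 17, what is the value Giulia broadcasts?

971

Public value = 3^17 mod 991.
3^1 ≡ 3 (mod 991)
3^2 = (3^1)^2 ≡ 3^2 = 9 ≡ 9 (mod 991)
3^4 = (3^2)^2 ≡ 9^2 = 81 ≡ 81 (mod 991)
3^8 = (3^4)^2 ≡ 81^2 = 6561 ≡ 615 (mod 991)
3^16 = (3^8)^2 ≡ 615^2 = 378225 ≡ 654 (mod 991)
3^17 = 3^16 · 3^1 ≡ 654 · 3 ≡ 971 (mod 991).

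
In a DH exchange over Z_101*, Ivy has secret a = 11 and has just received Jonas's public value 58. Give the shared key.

56

Shared key K = 58^11 mod 101.
58^1 ≡ 58 (mod 101)
58^2 = (58^1)^2 ≡ 58^2 = 3364 ≡ 31 (mod 101)
58^4 = (58^2)^2 ≡ 31^2 = 961 ≡ 52 (mod 101)
58^8 = (58^4)^2 ≡ 52^2 = 2704 ≡ 78 (mod 101)
58^11 = 58^8 · 58^2 · 58^1 ≡ 78 · 31 · 58 ≡ 56 (mod 101).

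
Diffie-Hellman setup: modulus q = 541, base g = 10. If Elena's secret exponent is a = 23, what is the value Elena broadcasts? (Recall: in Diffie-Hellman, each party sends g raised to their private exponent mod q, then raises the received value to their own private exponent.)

260

Public value = 10^23 (mod 541).
10^1 ≡ 10 (mod 541)
10^2 = (10^1)^2 ≡ 10^2 = 100 ≡ 100 (mod 541)
10^4 = (10^2)^2 ≡ 100^2 = 10000 ≡ 262 (mod 541)
10^8 = (10^4)^2 ≡ 262^2 = 68644 ≡ 478 (mod 541)
10^16 = (10^8)^2 ≡ 478^2 = 228484 ≡ 182 (mod 541)
10^23 = 10^16 · 10^4 · 10^2 · 10^1 ≡ 182 · 262 · 100 · 10 ≡ 260 (mod 541).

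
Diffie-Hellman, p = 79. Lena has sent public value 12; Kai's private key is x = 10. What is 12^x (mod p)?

Shared key K = 12^10 mod 79.
12^1 ≡ 12 (mod 79)
12^2 = (12^1)^2 ≡ 12^2 = 144 ≡ 65 (mod 79)
12^4 = (12^2)^2 ≡ 65^2 = 4225 ≡ 38 (mod 79)
12^8 = (12^4)^2 ≡ 38^2 = 1444 ≡ 22 (mod 79)
12^10 = 12^8 · 12^2 ≡ 22 · 65 ≡ 8 (mod 79).

8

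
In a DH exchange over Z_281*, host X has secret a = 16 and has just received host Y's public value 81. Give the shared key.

279

Shared key K = 81^16 mod 281.
81^1 ≡ 81 (mod 281)
81^2 = (81^1)^2 ≡ 81^2 = 6561 ≡ 98 (mod 281)
81^4 = (81^2)^2 ≡ 98^2 = 9604 ≡ 50 (mod 281)
81^8 = (81^4)^2 ≡ 50^2 = 2500 ≡ 252 (mod 281)
81^16 = (81^8)^2 ≡ 252^2 = 63504 ≡ 279 (mod 281)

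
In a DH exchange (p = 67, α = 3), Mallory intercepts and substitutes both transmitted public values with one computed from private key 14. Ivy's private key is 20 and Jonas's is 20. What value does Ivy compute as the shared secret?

25

Ivy receives Mallory's public value M = 3^14 mod 67 instead of the honest one.
3^1 ≡ 3 (mod 67)
3^2 = (3^1)^2 ≡ 3^2 = 9 ≡ 9 (mod 67)
3^4 = (3^2)^2 ≡ 9^2 = 81 ≡ 14 (mod 67)
3^8 = (3^4)^2 ≡ 14^2 = 196 ≡ 62 (mod 67)
3^14 = 3^8 · 3^4 · 3^2 ≡ 62 · 14 · 9 ≡ 40 (mod 67).
So M = 40. Ivy computes K = M^20 mod 67.
40^1 ≡ 40 (mod 67)
40^2 = (40^1)^2 ≡ 40^2 = 1600 ≡ 59 (mod 67)
40^4 = (40^2)^2 ≡ 59^2 = 3481 ≡ 64 (mod 67)
40^8 = (40^4)^2 ≡ 64^2 = 4096 ≡ 9 (mod 67)
40^16 = (40^8)^2 ≡ 9^2 = 81 ≡ 14 (mod 67)
40^20 = 40^16 · 40^4 ≡ 14 · 64 ≡ 25 (mod 67).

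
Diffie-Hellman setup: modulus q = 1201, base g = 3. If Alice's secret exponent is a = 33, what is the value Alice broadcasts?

150

Public value = 3^33 mod 1201.
3^1 ≡ 3 (mod 1201)
3^2 = (3^1)^2 ≡ 3^2 = 9 ≡ 9 (mod 1201)
3^4 = (3^2)^2 ≡ 9^2 = 81 ≡ 81 (mod 1201)
3^8 = (3^4)^2 ≡ 81^2 = 6561 ≡ 556 (mod 1201)
3^16 = (3^8)^2 ≡ 556^2 = 309136 ≡ 479 (mod 1201)
3^32 = (3^16)^2 ≡ 479^2 = 229441 ≡ 50 (mod 1201)
3^33 = 3^32 · 3^1 ≡ 50 · 3 ≡ 150 (mod 1201).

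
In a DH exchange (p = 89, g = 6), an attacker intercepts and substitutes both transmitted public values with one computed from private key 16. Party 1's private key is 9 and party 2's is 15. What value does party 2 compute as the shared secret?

Party 2 receives an attacker's public value M = 6^16 mod 89 instead of the honest one.
6^1 ≡ 6 (mod 89)
6^2 = (6^1)^2 ≡ 6^2 = 36 ≡ 36 (mod 89)
6^4 = (6^2)^2 ≡ 36^2 = 1296 ≡ 50 (mod 89)
6^8 = (6^4)^2 ≡ 50^2 = 2500 ≡ 8 (mod 89)
6^16 = (6^8)^2 ≡ 8^2 = 64 ≡ 64 (mod 89)
So M = 64. Party 2 computes K = M^15 mod 89.
64^1 ≡ 64 (mod 89)
64^2 = (64^1)^2 ≡ 64^2 = 4096 ≡ 2 (mod 89)
64^4 = (64^2)^2 ≡ 2^2 = 4 ≡ 4 (mod 89)
64^8 = (64^4)^2 ≡ 4^2 = 16 ≡ 16 (mod 89)
64^15 = 64^8 · 64^4 · 64^2 · 64^1 ≡ 16 · 4 · 2 · 64 ≡ 4 (mod 89).

4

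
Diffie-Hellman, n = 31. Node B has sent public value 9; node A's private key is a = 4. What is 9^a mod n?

20

Shared key K = 9^4 mod 31.
9^1 ≡ 9 (mod 31)
9^2 = (9^1)^2 ≡ 9^2 = 81 ≡ 19 (mod 31)
9^4 = (9^2)^2 ≡ 19^2 = 361 ≡ 20 (mod 31)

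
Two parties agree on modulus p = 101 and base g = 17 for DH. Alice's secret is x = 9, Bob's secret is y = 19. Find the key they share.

Alice sends A = g^x mod p = 17^9 mod 101.
17^1 ≡ 17 (mod 101)
17^2 = (17^1)^2 ≡ 17^2 = 289 ≡ 87 (mod 101)
17^4 = (17^2)^2 ≡ 87^2 = 7569 ≡ 95 (mod 101)
17^8 = (17^4)^2 ≡ 95^2 = 9025 ≡ 36 (mod 101)
17^9 = 17^8 · 17^1 ≡ 36 · 17 ≡ 6 (mod 101).
So A = 6. Bob then computes K = A^y mod p = 6^19 mod 101.
6^1 ≡ 6 (mod 101)
6^2 = (6^1)^2 ≡ 6^2 = 36 ≡ 36 (mod 101)
6^4 = (6^2)^2 ≡ 36^2 = 1296 ≡ 84 (mod 101)
6^8 = (6^4)^2 ≡ 84^2 = 7056 ≡ 87 (mod 101)
6^16 = (6^8)^2 ≡ 87^2 = 7569 ≡ 95 (mod 101)
6^19 = 6^16 · 6^2 · 6^1 ≡ 95 · 36 · 6 ≡ 17 (mod 101).

17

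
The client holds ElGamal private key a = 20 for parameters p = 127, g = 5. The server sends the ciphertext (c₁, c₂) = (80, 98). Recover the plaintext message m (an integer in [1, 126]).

Shared mask s = c₁^a mod p = 80^20 mod 127.
80^1 ≡ 80 (mod 127)
80^2 = (80^1)^2 ≡ 80^2 = 6400 ≡ 50 (mod 127)
80^4 = (80^2)^2 ≡ 50^2 = 2500 ≡ 87 (mod 127)
80^8 = (80^4)^2 ≡ 87^2 = 7569 ≡ 76 (mod 127)
80^16 = (80^8)^2 ≡ 76^2 = 5776 ≡ 61 (mod 127)
80^20 = 80^16 · 80^4 ≡ 61 · 87 ≡ 100 (mod 127).
So s = 100; s⁻¹ ≡ 47 (mod 127).
m = c₂ · s⁻¹ mod 127 = 98 · 47 mod 127 = 34.

34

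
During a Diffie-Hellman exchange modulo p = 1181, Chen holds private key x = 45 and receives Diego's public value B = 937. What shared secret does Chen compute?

454

Shared key K = 937^45 mod 1181.
937^1 ≡ 937 (mod 1181)
937^2 = (937^1)^2 ≡ 937^2 = 877969 ≡ 486 (mod 1181)
937^4 = (937^2)^2 ≡ 486^2 = 236196 ≡ 1177 (mod 1181)
937^8 = (937^4)^2 ≡ 1177^2 = 1385329 ≡ 16 (mod 1181)
937^16 = (937^8)^2 ≡ 16^2 = 256 ≡ 256 (mod 1181)
937^32 = (937^16)^2 ≡ 256^2 = 65536 ≡ 581 (mod 1181)
937^45 = 937^32 · 937^8 · 937^4 · 937^1 ≡ 581 · 16 · 1177 · 937 ≡ 454 (mod 1181).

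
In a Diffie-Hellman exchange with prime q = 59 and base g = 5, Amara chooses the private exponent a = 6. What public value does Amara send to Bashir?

Public value = 5^6 mod 59.
5^1 ≡ 5 (mod 59)
5^2 = (5^1)^2 ≡ 5^2 = 25 ≡ 25 (mod 59)
5^4 = (5^2)^2 ≡ 25^2 = 625 ≡ 35 (mod 59)
5^6 = 5^4 · 5^2 ≡ 35 · 25 ≡ 49 (mod 59).

49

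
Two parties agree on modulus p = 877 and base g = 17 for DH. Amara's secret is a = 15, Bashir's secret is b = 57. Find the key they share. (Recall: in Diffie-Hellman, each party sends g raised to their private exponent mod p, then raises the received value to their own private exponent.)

459

Bashir sends B = g^b mod p = 17^57 mod 877.
17^1 ≡ 17 (mod 877)
17^2 = (17^1)^2 ≡ 17^2 = 289 ≡ 289 (mod 877)
17^4 = (17^2)^2 ≡ 289^2 = 83521 ≡ 206 (mod 877)
17^8 = (17^4)^2 ≡ 206^2 = 42436 ≡ 340 (mod 877)
17^16 = (17^8)^2 ≡ 340^2 = 115600 ≡ 713 (mod 877)
17^32 = (17^16)^2 ≡ 713^2 = 508369 ≡ 586 (mod 877)
17^57 = 17^32 · 17^16 · 17^8 · 17^1 ≡ 586 · 713 · 340 · 17 ≡ 156 (mod 877).
So B = 156. Amara then computes K = B^a mod p = 156^15 mod 877.
156^1 ≡ 156 (mod 877)
156^2 = (156^1)^2 ≡ 156^2 = 24336 ≡ 657 (mod 877)
156^4 = (156^2)^2 ≡ 657^2 = 431649 ≡ 165 (mod 877)
156^8 = (156^4)^2 ≡ 165^2 = 27225 ≡ 38 (mod 877)
156^15 = 156^8 · 156^4 · 156^2 · 156^1 ≡ 38 · 165 · 657 · 156 ≡ 459 (mod 877).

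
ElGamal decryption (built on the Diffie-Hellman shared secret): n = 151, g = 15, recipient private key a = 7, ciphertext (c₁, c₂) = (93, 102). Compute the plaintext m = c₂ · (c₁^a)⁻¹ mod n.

69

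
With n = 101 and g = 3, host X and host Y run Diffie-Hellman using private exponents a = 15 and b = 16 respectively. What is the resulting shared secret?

Host X sends A = g^a mod n = 3^15 mod 101.
3^1 ≡ 3 (mod 101)
3^2 = (3^1)^2 ≡ 3^2 = 9 ≡ 9 (mod 101)
3^4 = (3^2)^2 ≡ 9^2 = 81 ≡ 81 (mod 101)
3^8 = (3^4)^2 ≡ 81^2 = 6561 ≡ 97 (mod 101)
3^15 = 3^8 · 3^4 · 3^2 · 3^1 ≡ 97 · 81 · 9 · 3 ≡ 39 (mod 101).
So A = 39. Host Y then computes K = A^b mod n = 39^16 mod 101.
39^1 ≡ 39 (mod 101)
39^2 = (39^1)^2 ≡ 39^2 = 1521 ≡ 6 (mod 101)
39^4 = (39^2)^2 ≡ 6^2 = 36 ≡ 36 (mod 101)
39^8 = (39^4)^2 ≡ 36^2 = 1296 ≡ 84 (mod 101)
39^16 = (39^8)^2 ≡ 84^2 = 7056 ≡ 87 (mod 101)

87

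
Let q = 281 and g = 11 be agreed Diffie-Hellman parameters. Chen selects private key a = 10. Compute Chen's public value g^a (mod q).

39

Public value = 11^10 (mod 281).
11^1 ≡ 11 (mod 281)
11^2 = (11^1)^2 ≡ 11^2 = 121 ≡ 121 (mod 281)
11^4 = (11^2)^2 ≡ 121^2 = 14641 ≡ 29 (mod 281)
11^8 = (11^4)^2 ≡ 29^2 = 841 ≡ 279 (mod 281)
11^10 = 11^8 · 11^2 ≡ 279 · 121 ≡ 39 (mod 281).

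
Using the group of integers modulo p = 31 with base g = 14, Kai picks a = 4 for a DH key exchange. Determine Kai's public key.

7

Public value = 14^4 mod 31.
14^1 ≡ 14 (mod 31)
14^2 = (14^1)^2 ≡ 14^2 = 196 ≡ 10 (mod 31)
14^4 = (14^2)^2 ≡ 10^2 = 100 ≡ 7 (mod 31)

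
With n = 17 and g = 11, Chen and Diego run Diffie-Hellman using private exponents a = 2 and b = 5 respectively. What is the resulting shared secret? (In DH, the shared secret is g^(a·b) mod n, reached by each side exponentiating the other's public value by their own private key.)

Diego sends B = g^b mod n = 11^5 mod 17.
11^1 ≡ 11 (mod 17)
11^2 = (11^1)^2 ≡ 11^2 = 121 ≡ 2 (mod 17)
11^4 = (11^2)^2 ≡ 2^2 = 4 ≡ 4 (mod 17)
11^5 = 11^4 · 11^1 ≡ 4 · 11 ≡ 10 (mod 17).
So B = 10. Chen then computes K = B^a mod n = 10^2 mod 17.
10^1 ≡ 10 (mod 17)
10^2 = (10^1)^2 ≡ 10^2 = 100 ≡ 15 (mod 17)

15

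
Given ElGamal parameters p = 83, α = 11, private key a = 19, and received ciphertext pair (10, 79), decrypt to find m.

8

Shared mask s = c₁^a mod p = 10^19 mod 83.
10^1 ≡ 10 (mod 83)
10^2 = (10^1)^2 ≡ 10^2 = 100 ≡ 17 (mod 83)
10^4 = (10^2)^2 ≡ 17^2 = 289 ≡ 40 (mod 83)
10^8 = (10^4)^2 ≡ 40^2 = 1600 ≡ 23 (mod 83)
10^16 = (10^8)^2 ≡ 23^2 = 529 ≡ 31 (mod 83)
10^19 = 10^16 · 10^2 · 10^1 ≡ 31 · 17 · 10 ≡ 41 (mod 83).
So s = 41; s⁻¹ ≡ 81 (mod 83).
m = c₂ · s⁻¹ mod 83 = 79 · 81 mod 83 = 8.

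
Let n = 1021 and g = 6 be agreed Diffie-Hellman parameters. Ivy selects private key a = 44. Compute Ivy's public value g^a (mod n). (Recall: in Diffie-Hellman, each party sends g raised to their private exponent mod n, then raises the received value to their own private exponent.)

491

Public value = 6^44 (mod 1021).
6^1 ≡ 6 (mod 1021)
6^2 = (6^1)^2 ≡ 6^2 = 36 ≡ 36 (mod 1021)
6^4 = (6^2)^2 ≡ 36^2 = 1296 ≡ 275 (mod 1021)
6^8 = (6^4)^2 ≡ 275^2 = 75625 ≡ 71 (mod 1021)
6^16 = (6^8)^2 ≡ 71^2 = 5041 ≡ 957 (mod 1021)
6^32 = (6^16)^2 ≡ 957^2 = 915849 ≡ 12 (mod 1021)
6^44 = 6^32 · 6^8 · 6^4 ≡ 12 · 71 · 275 ≡ 491 (mod 1021).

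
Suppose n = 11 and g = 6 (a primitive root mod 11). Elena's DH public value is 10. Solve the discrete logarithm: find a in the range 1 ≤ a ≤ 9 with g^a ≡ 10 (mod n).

5

Try successive powers of 6 modulo 11:
6^1 ≡ 6
6^2 ≡ 3
6^3 ≡ 7
6^4 ≡ 9
6^5 ≡ 10
Found: a = 5.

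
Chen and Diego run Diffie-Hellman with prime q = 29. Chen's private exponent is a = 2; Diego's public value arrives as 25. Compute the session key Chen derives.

Shared key K = 25^2 mod 29.
25^1 ≡ 25 (mod 29)
25^2 = (25^1)^2 ≡ 25^2 = 625 ≡ 16 (mod 29)

16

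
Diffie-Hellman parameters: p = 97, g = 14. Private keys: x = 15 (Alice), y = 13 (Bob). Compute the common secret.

28

Bob sends B = g^y mod p = 14^13 mod 97.
14^1 ≡ 14 (mod 97)
14^2 = (14^1)^2 ≡ 14^2 = 196 ≡ 2 (mod 97)
14^4 = (14^2)^2 ≡ 2^2 = 4 ≡ 4 (mod 97)
14^8 = (14^4)^2 ≡ 4^2 = 16 ≡ 16 (mod 97)
14^13 = 14^8 · 14^4 · 14^1 ≡ 16 · 4 · 14 ≡ 23 (mod 97).
So B = 23. Alice then computes K = B^x mod p = 23^15 mod 97.
23^1 ≡ 23 (mod 97)
23^2 = (23^1)^2 ≡ 23^2 = 529 ≡ 44 (mod 97)
23^4 = (23^2)^2 ≡ 44^2 = 1936 ≡ 93 (mod 97)
23^8 = (23^4)^2 ≡ 93^2 = 8649 ≡ 16 (mod 97)
23^15 = 23^8 · 23^4 · 23^2 · 23^1 ≡ 16 · 93 · 44 · 23 ≡ 28 (mod 97).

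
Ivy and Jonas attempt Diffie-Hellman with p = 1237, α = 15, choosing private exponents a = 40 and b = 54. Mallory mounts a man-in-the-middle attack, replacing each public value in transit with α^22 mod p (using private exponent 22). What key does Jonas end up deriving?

Jonas receives Mallory's public value M = 15^22 mod 1237 instead of the honest one.
15^1 ≡ 15 (mod 1237)
15^2 = (15^1)^2 ≡ 15^2 = 225 ≡ 225 (mod 1237)
15^4 = (15^2)^2 ≡ 225^2 = 50625 ≡ 1145 (mod 1237)
15^8 = (15^4)^2 ≡ 1145^2 = 1311025 ≡ 1042 (mod 1237)
15^16 = (15^8)^2 ≡ 1042^2 = 1085764 ≡ 915 (mod 1237)
15^22 = 15^16 · 15^4 · 15^2 ≡ 915 · 1145 · 225 ≡ 444 (mod 1237).
So M = 444. Jonas computes K = M^54 mod 1237.
444^1 ≡ 444 (mod 1237)
444^2 = (444^1)^2 ≡ 444^2 = 197136 ≡ 453 (mod 1237)
444^4 = (444^2)^2 ≡ 453^2 = 205209 ≡ 1104 (mod 1237)
444^8 = (444^4)^2 ≡ 1104^2 = 1218816 ≡ 371 (mod 1237)
444^16 = (444^8)^2 ≡ 371^2 = 137641 ≡ 334 (mod 1237)
444^32 = (444^16)^2 ≡ 334^2 = 111556 ≡ 226 (mod 1237)
444^54 = 444^32 · 444^16 · 444^4 · 444^2 ≡ 226 · 334 · 1104 · 453 ≡ 1169 (mod 1237).

1169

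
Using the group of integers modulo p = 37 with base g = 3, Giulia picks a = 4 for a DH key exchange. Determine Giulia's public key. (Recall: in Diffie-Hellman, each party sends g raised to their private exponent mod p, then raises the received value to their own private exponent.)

Public value = 3^4 mod 37.
3^1 ≡ 3 (mod 37)
3^2 = (3^1)^2 ≡ 3^2 = 9 ≡ 9 (mod 37)
3^4 = (3^2)^2 ≡ 9^2 = 81 ≡ 7 (mod 37)

7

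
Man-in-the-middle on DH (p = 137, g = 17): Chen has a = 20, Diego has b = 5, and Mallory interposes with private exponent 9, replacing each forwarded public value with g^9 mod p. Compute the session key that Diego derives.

135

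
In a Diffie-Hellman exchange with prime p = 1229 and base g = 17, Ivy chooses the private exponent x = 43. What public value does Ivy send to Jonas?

1062

Public value = 17^{43} \pmod{1229}.
17^1 ≡ 17 (mod 1229)
17^2 = (17^1)^2 ≡ 17^2 = 289 ≡ 289 (mod 1229)
17^4 = (17^2)^2 ≡ 289^2 = 83521 ≡ 1178 (mod 1229)
17^8 = (17^4)^2 ≡ 1178^2 = 1387684 ≡ 143 (mod 1229)
17^16 = (17^8)^2 ≡ 143^2 = 20449 ≡ 785 (mod 1229)
17^32 = (17^16)^2 ≡ 785^2 = 616225 ≡ 496 (mod 1229)
17^43 = 17^32 · 17^8 · 17^2 · 17^1 ≡ 496 · 143 · 289 · 17 ≡ 1062 (mod 1229).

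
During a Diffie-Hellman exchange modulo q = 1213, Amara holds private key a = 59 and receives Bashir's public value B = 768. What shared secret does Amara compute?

Shared key K = 768^59 mod 1213.
768^1 ≡ 768 (mod 1213)
768^2 = (768^1)^2 ≡ 768^2 = 589824 ≡ 306 (mod 1213)
768^4 = (768^2)^2 ≡ 306^2 = 93636 ≡ 235 (mod 1213)
768^8 = (768^4)^2 ≡ 235^2 = 55225 ≡ 640 (mod 1213)
768^16 = (768^8)^2 ≡ 640^2 = 409600 ≡ 819 (mod 1213)
768^32 = (768^16)^2 ≡ 819^2 = 670761 ≡ 1185 (mod 1213)
768^59 = 768^32 · 768^16 · 768^8 · 768^2 · 768^1 ≡ 1185 · 819 · 640 · 306 · 768 ≡ 889 (mod 1213).

889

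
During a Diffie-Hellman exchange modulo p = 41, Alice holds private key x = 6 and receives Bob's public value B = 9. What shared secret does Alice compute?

40

Shared key K = 9^6 mod 41.
9^1 ≡ 9 (mod 41)
9^2 = (9^1)^2 ≡ 9^2 = 81 ≡ 40 (mod 41)
9^4 = (9^2)^2 ≡ 40^2 = 1600 ≡ 1 (mod 41)
9^6 = 9^4 · 9^2 ≡ 1 · 40 ≡ 40 (mod 41).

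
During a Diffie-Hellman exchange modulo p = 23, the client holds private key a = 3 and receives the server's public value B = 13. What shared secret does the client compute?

12

Shared key K = 13^3 mod 23.
13^1 ≡ 13 (mod 23)
13^2 = (13^1)^2 ≡ 13^2 = 169 ≡ 8 (mod 23)
13^3 = 13^2 · 13^1 ≡ 8 · 13 ≡ 12 (mod 23).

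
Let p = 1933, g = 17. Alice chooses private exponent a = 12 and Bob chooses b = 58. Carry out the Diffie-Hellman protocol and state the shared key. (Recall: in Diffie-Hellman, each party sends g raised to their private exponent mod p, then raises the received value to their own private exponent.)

Bob sends B = g^b mod p = 17^58 mod 1933.
17^1 ≡ 17 (mod 1933)
17^2 = (17^1)^2 ≡ 17^2 = 289 ≡ 289 (mod 1933)
17^4 = (17^2)^2 ≡ 289^2 = 83521 ≡ 402 (mod 1933)
17^8 = (17^4)^2 ≡ 402^2 = 161604 ≡ 1165 (mod 1933)
17^16 = (17^8)^2 ≡ 1165^2 = 1357225 ≡ 259 (mod 1933)
17^32 = (17^16)^2 ≡ 259^2 = 67081 ≡ 1359 (mod 1933)
17^58 = 17^32 · 17^16 · 17^8 · 17^2 ≡ 1359 · 259 · 1165 · 289 ≡ 102 (mod 1933).
So B = 102. Alice then computes K = B^a mod p = 102^12 mod 1933.
102^1 ≡ 102 (mod 1933)
102^2 = (102^1)^2 ≡ 102^2 = 10404 ≡ 739 (mod 1933)
102^4 = (102^2)^2 ≡ 739^2 = 546121 ≡ 1015 (mod 1933)
102^8 = (102^4)^2 ≡ 1015^2 = 1030225 ≡ 1869 (mod 1933)
102^12 = 102^8 · 102^4 ≡ 1869 · 1015 ≡ 762 (mod 1933).

762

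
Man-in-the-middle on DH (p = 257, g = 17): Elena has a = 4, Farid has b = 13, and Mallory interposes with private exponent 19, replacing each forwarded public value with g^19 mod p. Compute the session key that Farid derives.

120

Farid receives Mallory's public value M = 17^19 mod 257 instead of the honest one.
17^1 ≡ 17 (mod 257)
17^2 = (17^1)^2 ≡ 17^2 = 289 ≡ 32 (mod 257)
17^4 = (17^2)^2 ≡ 32^2 = 1024 ≡ 253 (mod 257)
17^8 = (17^4)^2 ≡ 253^2 = 64009 ≡ 16 (mod 257)
17^16 = (17^8)^2 ≡ 16^2 = 256 ≡ 256 (mod 257)
17^19 = 17^16 · 17^2 · 17^1 ≡ 256 · 32 · 17 ≡ 227 (mod 257).
So M = 227. Farid computes K = M^13 mod 257.
227^1 ≡ 227 (mod 257)
227^2 = (227^1)^2 ≡ 227^2 = 51529 ≡ 129 (mod 257)
227^4 = (227^2)^2 ≡ 129^2 = 16641 ≡ 193 (mod 257)
227^8 = (227^4)^2 ≡ 193^2 = 37249 ≡ 241 (mod 257)
227^13 = 227^8 · 227^4 · 227^1 ≡ 241 · 193 · 227 ≡ 120 (mod 257).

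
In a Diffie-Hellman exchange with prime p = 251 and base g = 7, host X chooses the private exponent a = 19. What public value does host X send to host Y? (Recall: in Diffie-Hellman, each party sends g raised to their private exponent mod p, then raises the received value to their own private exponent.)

Public value = 7^19 (mod 251).
7^1 ≡ 7 (mod 251)
7^2 = (7^1)^2 ≡ 7^2 = 49 ≡ 49 (mod 251)
7^4 = (7^2)^2 ≡ 49^2 = 2401 ≡ 142 (mod 251)
7^8 = (7^4)^2 ≡ 142^2 = 20164 ≡ 84 (mod 251)
7^16 = (7^8)^2 ≡ 84^2 = 7056 ≡ 28 (mod 251)
7^19 = 7^16 · 7^2 · 7^1 ≡ 28 · 49 · 7 ≡ 66 (mod 251).

66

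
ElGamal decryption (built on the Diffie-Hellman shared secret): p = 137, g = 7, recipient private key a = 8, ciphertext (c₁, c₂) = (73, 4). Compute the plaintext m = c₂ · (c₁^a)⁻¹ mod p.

49

Shared mask s = c₁^a mod p = 73^8 mod 137.
73^1 ≡ 73 (mod 137)
73^2 = (73^1)^2 ≡ 73^2 = 5329 ≡ 123 (mod 137)
73^4 = (73^2)^2 ≡ 123^2 = 15129 ≡ 59 (mod 137)
73^8 = (73^4)^2 ≡ 59^2 = 3481 ≡ 56 (mod 137)
So s = 56; s⁻¹ ≡ 115 (mod 137).
m = c₂ · s⁻¹ mod 137 = 4 · 115 mod 137 = 49.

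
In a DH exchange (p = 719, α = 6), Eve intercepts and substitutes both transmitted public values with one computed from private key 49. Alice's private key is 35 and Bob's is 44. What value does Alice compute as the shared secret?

Alice receives Eve's public value M = 6^49 mod 719 instead of the honest one.
6^1 ≡ 6 (mod 719)
6^2 = (6^1)^2 ≡ 6^2 = 36 ≡ 36 (mod 719)
6^4 = (6^2)^2 ≡ 36^2 = 1296 ≡ 577 (mod 719)
6^8 = (6^4)^2 ≡ 577^2 = 332929 ≡ 32 (mod 719)
6^16 = (6^8)^2 ≡ 32^2 = 1024 ≡ 305 (mod 719)
6^32 = (6^16)^2 ≡ 305^2 = 93025 ≡ 274 (mod 719)
6^49 = 6^32 · 6^16 · 6^1 ≡ 274 · 305 · 6 ≡ 277 (mod 719).
So M = 277. Alice computes K = M^35 mod 719.
277^1 ≡ 277 (mod 719)
277^2 = (277^1)^2 ≡ 277^2 = 76729 ≡ 515 (mod 719)
277^4 = (277^2)^2 ≡ 515^2 = 265225 ≡ 633 (mod 719)
277^8 = (277^4)^2 ≡ 633^2 = 400689 ≡ 206 (mod 719)
277^16 = (277^8)^2 ≡ 206^2 = 42436 ≡ 15 (mod 719)
277^32 = (277^16)^2 ≡ 15^2 = 225 ≡ 225 (mod 719)
277^35 = 277^32 · 277^2 · 277^1 ≡ 225 · 515 · 277 ≡ 496 (mod 719).

496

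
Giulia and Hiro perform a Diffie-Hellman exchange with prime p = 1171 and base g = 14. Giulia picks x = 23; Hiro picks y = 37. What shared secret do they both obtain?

423

Hiro sends B = g^y mod p = 14^37 mod 1171.
14^1 ≡ 14 (mod 1171)
14^2 = (14^1)^2 ≡ 14^2 = 196 ≡ 196 (mod 1171)
14^4 = (14^2)^2 ≡ 196^2 = 38416 ≡ 944 (mod 1171)
14^8 = (14^4)^2 ≡ 944^2 = 891136 ≡ 5 (mod 1171)
14^16 = (14^8)^2 ≡ 5^2 = 25 ≡ 25 (mod 1171)
14^32 = (14^16)^2 ≡ 25^2 = 625 ≡ 625 (mod 1171)
14^37 = 14^32 · 14^4 · 14^1 ≡ 625 · 944 · 14 ≡ 937 (mod 1171).
So B = 937. Giulia then computes K = B^x mod p = 937^23 mod 1171.
937^1 ≡ 937 (mod 1171)
937^2 = (937^1)^2 ≡ 937^2 = 877969 ≡ 890 (mod 1171)
937^4 = (937^2)^2 ≡ 890^2 = 792100 ≡ 504 (mod 1171)
937^8 = (937^4)^2 ≡ 504^2 = 254016 ≡ 1080 (mod 1171)
937^16 = (937^8)^2 ≡ 1080^2 = 1166400 ≡ 84 (mod 1171)
937^23 = 937^16 · 937^4 · 937^2 · 937^1 ≡ 84 · 504 · 890 · 937 ≡ 423 (mod 1171).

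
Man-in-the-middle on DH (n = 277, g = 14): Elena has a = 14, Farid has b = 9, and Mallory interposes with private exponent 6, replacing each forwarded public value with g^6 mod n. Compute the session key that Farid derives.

Farid receives Mallory's public value M = 14^6 mod 277 instead of the honest one.
14^1 ≡ 14 (mod 277)
14^2 = (14^1)^2 ≡ 14^2 = 196 ≡ 196 (mod 277)
14^4 = (14^2)^2 ≡ 196^2 = 38416 ≡ 190 (mod 277)
14^6 = 14^4 · 14^2 ≡ 190 · 196 ≡ 122 (mod 277).
So M = 122. Farid computes K = M^9 mod 277.
122^1 ≡ 122 (mod 277)
122^2 = (122^1)^2 ≡ 122^2 = 14884 ≡ 203 (mod 277)
122^4 = (122^2)^2 ≡ 203^2 = 41209 ≡ 213 (mod 277)
122^8 = (122^4)^2 ≡ 213^2 = 45369 ≡ 218 (mod 277)
122^9 = 122^8 · 122^1 ≡ 218 · 122 ≡ 4 (mod 277).

4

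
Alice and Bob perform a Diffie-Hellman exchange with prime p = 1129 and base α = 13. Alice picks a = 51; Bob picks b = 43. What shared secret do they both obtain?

732

Bob sends B = α^b mod p = 13^43 mod 1129.
13^1 ≡ 13 (mod 1129)
13^2 = (13^1)^2 ≡ 13^2 = 169 ≡ 169 (mod 1129)
13^4 = (13^2)^2 ≡ 169^2 = 28561 ≡ 336 (mod 1129)
13^8 = (13^4)^2 ≡ 336^2 = 112896 ≡ 1125 (mod 1129)
13^16 = (13^8)^2 ≡ 1125^2 = 1265625 ≡ 16 (mod 1129)
13^32 = (13^16)^2 ≡ 16^2 = 256 ≡ 256 (mod 1129)
13^43 = 13^32 · 13^8 · 13^2 · 13^1 ≡ 256 · 1125 · 169 · 13 ≡ 369 (mod 1129).
So B = 369. Alice then computes K = B^a mod p = 369^51 mod 1129.
369^1 ≡ 369 (mod 1129)
369^2 = (369^1)^2 ≡ 369^2 = 136161 ≡ 681 (mod 1129)
369^4 = (369^2)^2 ≡ 681^2 = 463761 ≡ 871 (mod 1129)
369^8 = (369^4)^2 ≡ 871^2 = 758641 ≡ 1082 (mod 1129)
369^16 = (369^8)^2 ≡ 1082^2 = 1170724 ≡ 1080 (mod 1129)
369^32 = (369^16)^2 ≡ 1080^2 = 1166400 ≡ 143 (mod 1129)
369^51 = 369^32 · 369^16 · 369^2 · 369^1 ≡ 143 · 1080 · 681 · 369 ≡ 732 (mod 1129).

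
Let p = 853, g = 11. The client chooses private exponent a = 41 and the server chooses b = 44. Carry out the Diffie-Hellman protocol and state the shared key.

424

The client sends A = g^a mod p = 11^41 mod 853.
11^1 ≡ 11 (mod 853)
11^2 = (11^1)^2 ≡ 11^2 = 121 ≡ 121 (mod 853)
11^4 = (11^2)^2 ≡ 121^2 = 14641 ≡ 140 (mod 853)
11^8 = (11^4)^2 ≡ 140^2 = 19600 ≡ 834 (mod 853)
11^16 = (11^8)^2 ≡ 834^2 = 695556 ≡ 361 (mod 853)
11^32 = (11^16)^2 ≡ 361^2 = 130321 ≡ 665 (mod 853)
11^41 = 11^32 · 11^8 · 11^1 ≡ 665 · 834 · 11 ≡ 54 (mod 853).
So A = 54. The server then computes K = A^b mod p = 54^44 mod 853.
54^1 ≡ 54 (mod 853)
54^2 = (54^1)^2 ≡ 54^2 = 2916 ≡ 357 (mod 853)
54^4 = (54^2)^2 ≡ 357^2 = 127449 ≡ 352 (mod 853)
54^8 = (54^4)^2 ≡ 352^2 = 123904 ≡ 219 (mod 853)
54^16 = (54^8)^2 ≡ 219^2 = 47961 ≡ 193 (mod 853)
54^32 = (54^16)^2 ≡ 193^2 = 37249 ≡ 570 (mod 853)
54^44 = 54^32 · 54^8 · 54^4 ≡ 570 · 219 · 352 ≡ 424 (mod 853).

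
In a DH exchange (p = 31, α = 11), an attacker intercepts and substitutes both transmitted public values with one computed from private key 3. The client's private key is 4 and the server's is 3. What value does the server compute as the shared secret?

23

The server receives an attacker's public value M = 11^3 mod 31 instead of the honest one.
11^1 ≡ 11 (mod 31)
11^2 = (11^1)^2 ≡ 11^2 = 121 ≡ 28 (mod 31)
11^3 = 11^2 · 11^1 ≡ 28 · 11 ≡ 29 (mod 31).
So M = 29. The server computes K = M^3 mod 31.
29^1 ≡ 29 (mod 31)
29^2 = (29^1)^2 ≡ 29^2 = 841 ≡ 4 (mod 31)
29^3 = 29^2 · 29^1 ≡ 4 · 29 ≡ 23 (mod 31).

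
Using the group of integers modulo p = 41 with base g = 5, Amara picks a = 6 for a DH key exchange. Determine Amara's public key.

Public value = 5^{6} \pmod{41}.
5^1 ≡ 5 (mod 41)
5^2 = (5^1)^2 ≡ 5^2 = 25 ≡ 25 (mod 41)
5^4 = (5^2)^2 ≡ 25^2 = 625 ≡ 10 (mod 41)
5^6 = 5^4 · 5^2 ≡ 10 · 25 ≡ 4 (mod 41).

4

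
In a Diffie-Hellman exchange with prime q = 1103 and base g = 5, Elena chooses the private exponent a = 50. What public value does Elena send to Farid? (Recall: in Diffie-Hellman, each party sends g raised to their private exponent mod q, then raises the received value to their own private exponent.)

167

Public value = 5^50 (mod 1103).
5^1 ≡ 5 (mod 1103)
5^2 = (5^1)^2 ≡ 5^2 = 25 ≡ 25 (mod 1103)
5^4 = (5^2)^2 ≡ 25^2 = 625 ≡ 625 (mod 1103)
5^8 = (5^4)^2 ≡ 625^2 = 390625 ≡ 163 (mod 1103)
5^16 = (5^8)^2 ≡ 163^2 = 26569 ≡ 97 (mod 1103)
5^32 = (5^16)^2 ≡ 97^2 = 9409 ≡ 585 (mod 1103)
5^50 = 5^32 · 5^16 · 5^2 ≡ 585 · 97 · 25 ≡ 167 (mod 1103).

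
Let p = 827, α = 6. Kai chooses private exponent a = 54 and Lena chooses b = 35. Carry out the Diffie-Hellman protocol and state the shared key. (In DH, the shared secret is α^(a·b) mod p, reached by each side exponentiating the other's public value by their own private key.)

341

Kai sends A = α^a mod p = 6^54 mod 827.
6^1 ≡ 6 (mod 827)
6^2 = (6^1)^2 ≡ 6^2 = 36 ≡ 36 (mod 827)
6^4 = (6^2)^2 ≡ 36^2 = 1296 ≡ 469 (mod 827)
6^8 = (6^4)^2 ≡ 469^2 = 219961 ≡ 806 (mod 827)
6^16 = (6^8)^2 ≡ 806^2 = 649636 ≡ 441 (mod 827)
6^32 = (6^16)^2 ≡ 441^2 = 194481 ≡ 136 (mod 827)
6^54 = 6^32 · 6^16 · 6^4 · 6^2 ≡ 136 · 441 · 469 · 36 ≡ 575 (mod 827).
So A = 575. Lena then computes K = A^b mod p = 575^35 mod 827.
575^1 ≡ 575 (mod 827)
575^2 = (575^1)^2 ≡ 575^2 = 330625 ≡ 652 (mod 827)
575^4 = (575^2)^2 ≡ 652^2 = 425104 ≡ 26 (mod 827)
575^8 = (575^4)^2 ≡ 26^2 = 676 ≡ 676 (mod 827)
575^16 = (575^8)^2 ≡ 676^2 = 456976 ≡ 472 (mod 827)
575^32 = (575^16)^2 ≡ 472^2 = 222784 ≡ 321 (mod 827)
575^35 = 575^32 · 575^2 · 575^1 ≡ 321 · 652 · 575 ≡ 341 (mod 827).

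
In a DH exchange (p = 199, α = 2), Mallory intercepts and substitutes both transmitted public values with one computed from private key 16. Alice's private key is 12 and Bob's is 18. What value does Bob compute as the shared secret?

103

Bob receives Mallory's public value M = 2^16 mod 199 instead of the honest one.
2^1 ≡ 2 (mod 199)
2^2 = (2^1)^2 ≡ 2^2 = 4 ≡ 4 (mod 199)
2^4 = (2^2)^2 ≡ 4^2 = 16 ≡ 16 (mod 199)
2^8 = (2^4)^2 ≡ 16^2 = 256 ≡ 57 (mod 199)
2^16 = (2^8)^2 ≡ 57^2 = 3249 ≡ 65 (mod 199)
So M = 65. Bob computes K = M^18 mod 199.
65^1 ≡ 65 (mod 199)
65^2 = (65^1)^2 ≡ 65^2 = 4225 ≡ 46 (mod 199)
65^4 = (65^2)^2 ≡ 46^2 = 2116 ≡ 126 (mod 199)
65^8 = (65^4)^2 ≡ 126^2 = 15876 ≡ 155 (mod 199)
65^16 = (65^8)^2 ≡ 155^2 = 24025 ≡ 145 (mod 199)
65^18 = 65^16 · 65^2 ≡ 145 · 46 ≡ 103 (mod 199).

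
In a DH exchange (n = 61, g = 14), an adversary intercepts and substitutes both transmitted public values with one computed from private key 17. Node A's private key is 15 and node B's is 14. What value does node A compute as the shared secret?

60

Node A receives an adversary's public value M = 14^17 mod 61 instead of the honest one.
14^1 ≡ 14 (mod 61)
14^2 = (14^1)^2 ≡ 14^2 = 196 ≡ 13 (mod 61)
14^4 = (14^2)^2 ≡ 13^2 = 169 ≡ 47 (mod 61)
14^8 = (14^4)^2 ≡ 47^2 = 2209 ≡ 13 (mod 61)
14^16 = (14^8)^2 ≡ 13^2 = 169 ≡ 47 (mod 61)
14^17 = 14^16 · 14^1 ≡ 47 · 14 ≡ 48 (mod 61).
So M = 48. Node A computes K = M^15 mod 61.
48^1 ≡ 48 (mod 61)
48^2 = (48^1)^2 ≡ 48^2 = 2304 ≡ 47 (mod 61)
48^4 = (48^2)^2 ≡ 47^2 = 2209 ≡ 13 (mod 61)
48^8 = (48^4)^2 ≡ 13^2 = 169 ≡ 47 (mod 61)
48^15 = 48^8 · 48^4 · 48^2 · 48^1 ≡ 47 · 13 · 47 · 48 ≡ 60 (mod 61).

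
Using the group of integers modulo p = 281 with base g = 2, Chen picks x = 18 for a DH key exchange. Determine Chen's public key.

Public value = 2^18 mod 281.
2^1 ≡ 2 (mod 281)
2^2 = (2^1)^2 ≡ 2^2 = 4 ≡ 4 (mod 281)
2^4 = (2^2)^2 ≡ 4^2 = 16 ≡ 16 (mod 281)
2^8 = (2^4)^2 ≡ 16^2 = 256 ≡ 256 (mod 281)
2^16 = (2^8)^2 ≡ 256^2 = 65536 ≡ 63 (mod 281)
2^18 = 2^16 · 2^2 ≡ 63 · 4 ≡ 252 (mod 281).

252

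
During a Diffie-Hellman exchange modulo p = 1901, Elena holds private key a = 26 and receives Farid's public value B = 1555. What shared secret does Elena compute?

Shared key K = 1555^26 mod 1901.
1555^1 ≡ 1555 (mod 1901)
1555^2 = (1555^1)^2 ≡ 1555^2 = 2418025 ≡ 1854 (mod 1901)
1555^4 = (1555^2)^2 ≡ 1854^2 = 3437316 ≡ 308 (mod 1901)
1555^8 = (1555^4)^2 ≡ 308^2 = 94864 ≡ 1715 (mod 1901)
1555^16 = (1555^8)^2 ≡ 1715^2 = 2941225 ≡ 378 (mod 1901)
1555^26 = 1555^16 · 1555^8 · 1555^2 ≡ 378 · 1715 · 1854 ≡ 538 (mod 1901).

538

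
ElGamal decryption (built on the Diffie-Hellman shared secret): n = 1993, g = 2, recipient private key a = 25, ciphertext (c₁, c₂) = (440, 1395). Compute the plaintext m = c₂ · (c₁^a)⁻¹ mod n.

Shared mask s = c₁^a mod n = 440^25 mod 1993.
440^1 ≡ 440 (mod 1993)
440^2 = (440^1)^2 ≡ 440^2 = 193600 ≡ 279 (mod 1993)
440^4 = (440^2)^2 ≡ 279^2 = 77841 ≡ 114 (mod 1993)
440^8 = (440^4)^2 ≡ 114^2 = 12996 ≡ 1038 (mod 1993)
440^16 = (440^8)^2 ≡ 1038^2 = 1077444 ≡ 1224 (mod 1993)
440^25 = 440^16 · 440^8 · 440^1 ≡ 1224 · 1038 · 440 ≡ 738 (mod 1993).
So s = 738; s⁻¹ ≡ 1488 (mod 1993).
m = c₂ · s⁻¹ mod 1993 = 1395 · 1488 mod 1993 = 1047.

1047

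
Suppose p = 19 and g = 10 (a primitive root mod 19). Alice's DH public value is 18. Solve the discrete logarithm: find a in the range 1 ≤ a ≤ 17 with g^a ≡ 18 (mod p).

9

Try successive powers of 10 modulo 19:
10^1 ≡ 10
10^2 ≡ 5
10^3 ≡ 12
10^4 ≡ 6
10^5 ≡ 3
10^6 ≡ 11
10^7 ≡ 15
10^8 ≡ 17
10^9 ≡ 18
Found: a = 9.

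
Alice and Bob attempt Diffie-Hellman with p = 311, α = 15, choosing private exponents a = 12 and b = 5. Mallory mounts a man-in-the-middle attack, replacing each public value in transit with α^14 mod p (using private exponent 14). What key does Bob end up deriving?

270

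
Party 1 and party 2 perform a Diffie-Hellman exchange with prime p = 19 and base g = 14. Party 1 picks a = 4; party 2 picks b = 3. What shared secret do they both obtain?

11

Party 2 sends B = g^b mod p = 14^3 mod 19.
14^1 ≡ 14 (mod 19)
14^2 = (14^1)^2 ≡ 14^2 = 196 ≡ 6 (mod 19)
14^3 = 14^2 · 14^1 ≡ 6 · 14 ≡ 8 (mod 19).
So B = 8. Party 1 then computes K = B^a mod p = 8^4 mod 19.
8^1 ≡ 8 (mod 19)
8^2 = (8^1)^2 ≡ 8^2 = 64 ≡ 7 (mod 19)
8^4 = (8^2)^2 ≡ 7^2 = 49 ≡ 11 (mod 19)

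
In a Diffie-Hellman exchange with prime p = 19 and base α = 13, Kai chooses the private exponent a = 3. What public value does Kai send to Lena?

Public value = 13^3 mod 19.
13^1 ≡ 13 (mod 19)
13^2 = (13^1)^2 ≡ 13^2 = 169 ≡ 17 (mod 19)
13^3 = 13^2 · 13^1 ≡ 17 · 13 ≡ 12 (mod 19).

12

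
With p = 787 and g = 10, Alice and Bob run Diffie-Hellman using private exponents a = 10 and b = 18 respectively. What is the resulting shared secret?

Bob sends B = g^b mod p = 10^18 mod 787.
10^1 ≡ 10 (mod 787)
10^2 = (10^1)^2 ≡ 10^2 = 100 ≡ 100 (mod 787)
10^4 = (10^2)^2 ≡ 100^2 = 10000 ≡ 556 (mod 787)
10^8 = (10^4)^2 ≡ 556^2 = 309136 ≡ 632 (mod 787)
10^16 = (10^8)^2 ≡ 632^2 = 399424 ≡ 415 (mod 787)
10^18 = 10^16 · 10^2 ≡ 415 · 100 ≡ 576 (mod 787).
So B = 576. Alice then computes K = B^a mod p = 576^10 mod 787.
576^1 ≡ 576 (mod 787)
576^2 = (576^1)^2 ≡ 576^2 = 331776 ≡ 449 (mod 787)
576^4 = (576^2)^2 ≡ 449^2 = 201601 ≡ 129 (mod 787)
576^8 = (576^4)^2 ≡ 129^2 = 16641 ≡ 114 (mod 787)
576^10 = 576^8 · 576^2 ≡ 114 · 449 ≡ 31 (mod 787).

31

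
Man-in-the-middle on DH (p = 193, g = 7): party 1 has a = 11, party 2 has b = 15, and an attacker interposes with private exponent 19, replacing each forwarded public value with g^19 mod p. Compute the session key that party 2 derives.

184

Party 2 receives an attacker's public value M = 7^19 mod 193 instead of the honest one.
7^1 ≡ 7 (mod 193)
7^2 = (7^1)^2 ≡ 7^2 = 49 ≡ 49 (mod 193)
7^4 = (7^2)^2 ≡ 49^2 = 2401 ≡ 85 (mod 193)
7^8 = (7^4)^2 ≡ 85^2 = 7225 ≡ 84 (mod 193)
7^16 = (7^8)^2 ≡ 84^2 = 7056 ≡ 108 (mod 193)
7^19 = 7^16 · 7^2 · 7^1 ≡ 108 · 49 · 7 ≡ 181 (mod 193).
So M = 181. Party 2 computes K = M^15 mod 193.
181^1 ≡ 181 (mod 193)
181^2 = (181^1)^2 ≡ 181^2 = 32761 ≡ 144 (mod 193)
181^4 = (181^2)^2 ≡ 144^2 = 20736 ≡ 85 (mod 193)
181^8 = (181^4)^2 ≡ 85^2 = 7225 ≡ 84 (mod 193)
181^15 = 181^8 · 181^4 · 181^2 · 181^1 ≡ 84 · 85 · 144 · 181 ≡ 184 (mod 193).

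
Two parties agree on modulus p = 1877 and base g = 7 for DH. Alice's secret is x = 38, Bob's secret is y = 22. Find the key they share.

Bob sends B = g^y mod p = 7^22 mod 1877.
7^1 ≡ 7 (mod 1877)
7^2 = (7^1)^2 ≡ 7^2 = 49 ≡ 49 (mod 1877)
7^4 = (7^2)^2 ≡ 49^2 = 2401 ≡ 524 (mod 1877)
7^8 = (7^4)^2 ≡ 524^2 = 274576 ≡ 534 (mod 1877)
7^16 = (7^8)^2 ≡ 534^2 = 285156 ≡ 1729 (mod 1877)
7^22 = 7^16 · 7^4 · 7^2 ≡ 1729 · 524 · 49 ≡ 877 (mod 1877).
So B = 877. Alice then computes K = B^x mod p = 877^38 mod 1877.
877^1 ≡ 877 (mod 1877)
877^2 = (877^1)^2 ≡ 877^2 = 769129 ≡ 1436 (mod 1877)
877^4 = (877^2)^2 ≡ 1436^2 = 2062096 ≡ 1150 (mod 1877)
877^8 = (877^4)^2 ≡ 1150^2 = 1322500 ≡ 1092 (mod 1877)
877^16 = (877^8)^2 ≡ 1092^2 = 1192464 ≡ 569 (mod 1877)
877^32 = (877^16)^2 ≡ 569^2 = 323761 ≡ 917 (mod 1877)
877^38 = 877^32 · 877^4 · 877^2 ≡ 917 · 1150 · 1436 ≡ 232 (mod 1877).

232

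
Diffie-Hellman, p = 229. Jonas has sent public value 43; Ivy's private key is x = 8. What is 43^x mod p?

165

Shared key K = 43^8 mod 229.
43^1 ≡ 43 (mod 229)
43^2 = (43^1)^2 ≡ 43^2 = 1849 ≡ 17 (mod 229)
43^4 = (43^2)^2 ≡ 17^2 = 289 ≡ 60 (mod 229)
43^8 = (43^4)^2 ≡ 60^2 = 3600 ≡ 165 (mod 229)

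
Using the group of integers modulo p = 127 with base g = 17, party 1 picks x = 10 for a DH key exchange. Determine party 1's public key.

9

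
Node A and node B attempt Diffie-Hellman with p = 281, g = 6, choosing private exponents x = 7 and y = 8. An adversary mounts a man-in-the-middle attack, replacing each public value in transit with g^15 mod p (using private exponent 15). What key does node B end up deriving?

Node B receives an adversary's public value M = 6^15 mod 281 instead of the honest one.
6^1 ≡ 6 (mod 281)
6^2 = (6^1)^2 ≡ 6^2 = 36 ≡ 36 (mod 281)
6^4 = (6^2)^2 ≡ 36^2 = 1296 ≡ 172 (mod 281)
6^8 = (6^4)^2 ≡ 172^2 = 29584 ≡ 79 (mod 281)
6^15 = 6^8 · 6^4 · 6^2 · 6^1 ≡ 79 · 172 · 36 · 6 ≡ 244 (mod 281).
So M = 244. Node B computes K = M^8 mod 281.
244^1 ≡ 244 (mod 281)
244^2 = (244^1)^2 ≡ 244^2 = 59536 ≡ 245 (mod 281)
244^4 = (244^2)^2 ≡ 245^2 = 60025 ≡ 172 (mod 281)
244^8 = (244^4)^2 ≡ 172^2 = 29584 ≡ 79 (mod 281)

79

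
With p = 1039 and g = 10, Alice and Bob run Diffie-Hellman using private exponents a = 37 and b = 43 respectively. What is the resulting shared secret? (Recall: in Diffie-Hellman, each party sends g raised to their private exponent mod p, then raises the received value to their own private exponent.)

Bob sends B = g^b mod p = 10^43 mod 1039.
10^1 ≡ 10 (mod 1039)
10^2 = (10^1)^2 ≡ 10^2 = 100 ≡ 100 (mod 1039)
10^4 = (10^2)^2 ≡ 100^2 = 10000 ≡ 649 (mod 1039)
10^8 = (10^4)^2 ≡ 649^2 = 421201 ≡ 406 (mod 1039)
10^16 = (10^8)^2 ≡ 406^2 = 164836 ≡ 674 (mod 1039)
10^32 = (10^16)^2 ≡ 674^2 = 454276 ≡ 233 (mod 1039)
10^43 = 10^32 · 10^8 · 10^2 · 10^1 ≡ 233 · 406 · 100 · 10 ≡ 167 (mod 1039).
So B = 167. Alice then computes K = B^a mod p = 167^37 mod 1039.
167^1 ≡ 167 (mod 1039)
167^2 = (167^1)^2 ≡ 167^2 = 27889 ≡ 875 (mod 1039)
167^4 = (167^2)^2 ≡ 875^2 = 765625 ≡ 921 (mod 1039)
167^8 = (167^4)^2 ≡ 921^2 = 848241 ≡ 417 (mod 1039)
167^16 = (167^8)^2 ≡ 417^2 = 173889 ≡ 376 (mod 1039)
167^32 = (167^16)^2 ≡ 376^2 = 141376 ≡ 72 (mod 1039)
167^37 = 167^32 · 167^4 · 167^1 ≡ 72 · 921 · 167 ≡ 442 (mod 1039).

442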